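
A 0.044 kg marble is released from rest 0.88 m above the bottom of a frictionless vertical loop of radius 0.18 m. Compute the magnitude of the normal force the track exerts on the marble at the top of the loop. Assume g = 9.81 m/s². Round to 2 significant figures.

N = 2.1 N

Energy from release to top (height 2r): mgh = ½mv_top² + mg(2r)
v_top² = 2g(h − 2r) = 2(9.81)(0.88 − 0.3600) = 10.202 m²/s²
At the top, both N and weight point toward the centre: N + mg = mv_top²/r
N = m(v_top²/r − g) = 0.044(10.202/0.18 − 9.81) = 2.062 N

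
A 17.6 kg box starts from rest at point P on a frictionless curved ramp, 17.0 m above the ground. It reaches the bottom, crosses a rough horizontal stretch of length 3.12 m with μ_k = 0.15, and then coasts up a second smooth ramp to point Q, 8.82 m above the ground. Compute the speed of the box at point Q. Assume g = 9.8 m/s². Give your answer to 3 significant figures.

Energy at P: mgh₁ = (17.6)(9.8)(17.0) = 2932.2 J
Friction loss: W_f = μ_k mg d = 80.72 J
At Q: ½mv² + mgh₂ = mgh₁ − W_f
½mv² = 2932.2 − 80.72 − 1521.3 = 1330.2 J
v = √(2 × 1330.2/17.6) = 12.29 m/s

v = 12.3 m/s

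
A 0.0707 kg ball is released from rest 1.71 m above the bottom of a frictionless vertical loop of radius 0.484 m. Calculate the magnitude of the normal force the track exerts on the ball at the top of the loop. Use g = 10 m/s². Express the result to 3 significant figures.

Energy from release to top (height 2r): mgh = ½mv_top² + mg(2r)
v_top² = 2g(h − 2r) = 2(10)(1.71 − 0.9680) = 14.840 m²/s²
At the top, both N and weight point toward the centre: N + mg = mv_top²/r
N = m(v_top²/r − g) = 0.0707(14.840/0.484 − 10) = 1.461 N

N = 1.46 N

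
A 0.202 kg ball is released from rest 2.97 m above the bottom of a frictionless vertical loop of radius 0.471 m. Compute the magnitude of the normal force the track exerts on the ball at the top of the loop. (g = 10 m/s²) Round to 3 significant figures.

N = 15.4 N

Energy from release to top (height 2r): mgh = ½mv_top² + mg(2r)
v_top² = 2g(h − 2r) = 2(10)(2.97 − 0.9420) = 40.560 m²/s²
At the top, both N and weight point toward the centre: N + mg = mv_top²/r
N = m(v_top²/r − g) = 0.202(40.560/0.471 − 10) = 15.38 N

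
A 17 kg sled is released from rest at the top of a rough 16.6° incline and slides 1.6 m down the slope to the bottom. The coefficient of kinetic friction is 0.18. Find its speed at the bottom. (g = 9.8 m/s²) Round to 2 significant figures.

v = 1.9 m/s

Energy: mgh = ½mv² + W_f, with h = L sinθ and W_f = μ_k (mg cosθ) L
mgh = mgL sinθ = (17)(9.8)(1.6)sin16.6° = 76.153 J
W_f = μ_k mg cosθ · L = (0.18)(17)(9.8)cos16.6°·1.6 = 45.98 J
½mv² = 76.153 − 45.98 = 30.172 J
v = √(2 × 30.172/17) = 1.884 m/s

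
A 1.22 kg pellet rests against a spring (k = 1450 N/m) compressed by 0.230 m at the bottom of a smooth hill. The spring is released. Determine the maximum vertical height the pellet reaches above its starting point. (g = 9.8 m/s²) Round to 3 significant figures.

Energy conservation from release to the highest point: ½kx² = mgh
h = kx²/(2mg) = (1450)(0.230)²/(2 × 1.22 × 9.8) = 3.208 m

h = 3.21 m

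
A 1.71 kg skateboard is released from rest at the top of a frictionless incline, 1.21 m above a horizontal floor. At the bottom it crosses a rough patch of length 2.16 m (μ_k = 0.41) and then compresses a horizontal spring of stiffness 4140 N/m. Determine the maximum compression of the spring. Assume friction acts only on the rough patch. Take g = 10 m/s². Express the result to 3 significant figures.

Initial energy: E₁ = mgh = (1.71)(10)(1.21) = 20.691 J
Friction removes W_f = μ_k mg d = (0.41)(1.71)(10)(2.16) = 15.14 J
Energy reaching the spring: E = 20.691 − 15.14 = 5.5472 J
At max compression ½kx² = E ⇒ x = √(2E/k) = √(2 × 5.5472/4140) = 0.05177 m

x = 0.0518 m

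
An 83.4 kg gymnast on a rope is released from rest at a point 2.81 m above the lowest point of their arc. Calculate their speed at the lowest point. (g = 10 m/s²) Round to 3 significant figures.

v = 7.50 m/s

Equating total energy at the two states: mgh = ½mv²
v = √(2gh) = √(2 × 10 × 2.81) = √56.200 = 7.497 m/s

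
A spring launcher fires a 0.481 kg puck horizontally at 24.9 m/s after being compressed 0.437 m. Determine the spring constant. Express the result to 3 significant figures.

k = 1560 N/m

½kx² = ½mv²
k = mv²/x² = (0.481)(24.9)²/(0.437)² = 1562 N/m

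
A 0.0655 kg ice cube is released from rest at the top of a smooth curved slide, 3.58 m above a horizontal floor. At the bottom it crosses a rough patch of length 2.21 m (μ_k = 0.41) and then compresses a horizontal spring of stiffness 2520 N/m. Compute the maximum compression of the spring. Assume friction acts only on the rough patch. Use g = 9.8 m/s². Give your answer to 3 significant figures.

Initial energy: E₁ = mgh = (0.0655)(9.8)(3.58) = 2.2980 J
Friction removes W_f = μ_k mg d = (0.41)(0.0655)(9.8)(2.21) = 0.5816 J
Energy reaching the spring: E = 2.2980 − 0.5816 = 1.7164 J
At max compression ½kx² = E ⇒ x = √(2E/k) = √(2 × 1.7164/2520) = 0.03691 m

x = 0.0369 m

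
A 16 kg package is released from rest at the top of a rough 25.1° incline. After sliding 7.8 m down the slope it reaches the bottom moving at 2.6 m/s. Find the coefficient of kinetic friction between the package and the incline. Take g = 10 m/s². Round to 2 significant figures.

Energy balance down the incline: mg L sinθ − ½mv² = μ_k (mg cosθ) L
mgL sinθ = 529.40 J; ½mv² = 54.080 J
W_f = 529.40 − 54.080 = 475.3 J
μ_k = W_f/(mg cosθ · L) = 475.3/(144.9 × 7.8) = 0.4206

μ_k = 0.42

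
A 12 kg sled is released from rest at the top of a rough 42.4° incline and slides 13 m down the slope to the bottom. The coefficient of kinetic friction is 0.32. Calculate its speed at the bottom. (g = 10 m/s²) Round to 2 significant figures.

v = 11 m/s

Work–energy: mg(L sinθ) − μ_k(mg cosθ)L = ½mv²
mgh = mgL sinθ = (12)(10)(13)sin42.4° = 1051.9 J
W_f = μ_k mg cosθ · L = (0.32)(12)(10)cos42.4°·13 = 368.6 J
½mv² = 1051.9 − 368.6 = 683.27 J
v = √(2 × 683.27/12) = 10.67 m/s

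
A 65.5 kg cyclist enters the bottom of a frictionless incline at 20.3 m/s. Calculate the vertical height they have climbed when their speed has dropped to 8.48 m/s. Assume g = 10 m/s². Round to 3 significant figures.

h = 17.0 m

Conservation of energy: ½mv₁² = ½mv₂² + mgh
h = (v₁² − v₂²)/(2g) = (20.3² − 8.48²)/(2 × 10) = 17.01 m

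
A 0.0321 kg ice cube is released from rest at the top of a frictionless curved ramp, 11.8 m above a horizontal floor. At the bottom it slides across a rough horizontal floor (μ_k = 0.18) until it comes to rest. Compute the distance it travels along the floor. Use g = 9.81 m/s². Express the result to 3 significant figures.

Energy bookkeeping (friction removes W_f = μ_k N d):
At rest all PE has been dissipated by friction: mgh = μ_k m g d
d = h/μ_k = 11.8/0.18 = 65.56 m

d = 65.6 m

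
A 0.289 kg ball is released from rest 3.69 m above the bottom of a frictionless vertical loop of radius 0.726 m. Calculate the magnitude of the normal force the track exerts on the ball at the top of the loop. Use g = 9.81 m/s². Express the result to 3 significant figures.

N = 14.6 N

Energy from release to top (height 2r): mgh = ½mv_top² + mg(2r)
v_top² = 2g(h − 2r) = 2(9.81)(3.69 − 1.452) = 43.910 m²/s²
At the top, both N and weight point toward the centre: N + mg = mv_top²/r
N = m(v_top²/r − g) = 0.289(43.910/0.726 − 9.81) = 14.64 N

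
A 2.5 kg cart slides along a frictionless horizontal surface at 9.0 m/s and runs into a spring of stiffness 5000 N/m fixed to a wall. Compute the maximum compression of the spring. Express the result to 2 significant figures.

x = 0.20 m

At max compression the cart is momentarily at rest: ½mv² = ½kx²
x = v√(m/k) = 9.0 × √(2.5/5000) = 0.2012 m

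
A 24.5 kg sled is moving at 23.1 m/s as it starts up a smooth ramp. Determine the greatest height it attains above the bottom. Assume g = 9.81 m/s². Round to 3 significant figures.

h = 27.2 m

Setting KE at the bottom equal to PE gained: ½mv² = mgh
h = v²/(2g) = 23.1²/(2 × 9.81) = 27.20 m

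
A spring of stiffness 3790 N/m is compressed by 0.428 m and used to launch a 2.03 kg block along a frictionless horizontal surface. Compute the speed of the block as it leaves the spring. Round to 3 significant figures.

v = 18.5 m/s

The block leaves the spring when the spring is at natural length, so ½kx² = ½mv²
v = x√(k/m) = 0.428 × √(3790/2.03) = 18.49 m/s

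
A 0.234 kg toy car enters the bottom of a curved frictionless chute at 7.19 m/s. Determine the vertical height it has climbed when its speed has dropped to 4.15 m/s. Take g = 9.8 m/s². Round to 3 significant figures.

Energy balance between the two points: ½mv₁² = ½mv₂² + mgh
h = (v₁² − v₂²)/(2g) = (7.19² − 4.15²)/(2 × 9.8) = 1.759 m

h = 1.76 m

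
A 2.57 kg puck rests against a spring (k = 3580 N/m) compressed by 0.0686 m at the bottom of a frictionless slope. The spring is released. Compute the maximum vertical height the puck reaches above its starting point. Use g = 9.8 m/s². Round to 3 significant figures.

At maximum height the puck is at rest, so ½kx² = mgh
h = kx²/(2mg) = (3580)(0.0686)²/(2 × 2.57 × 9.8) = 0.3345 m

h = 0.334 m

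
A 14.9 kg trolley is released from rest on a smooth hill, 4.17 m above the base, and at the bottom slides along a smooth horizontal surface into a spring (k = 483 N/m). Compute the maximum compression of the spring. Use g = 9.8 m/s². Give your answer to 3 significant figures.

x = 1.59 m

Gravitational PE at the top equals spring PE at max compression: mgh = ½kx²
x = √(2mgh/k) = √(2 × 14.9 × 9.8 × 4.17 / 483) = 1.588 m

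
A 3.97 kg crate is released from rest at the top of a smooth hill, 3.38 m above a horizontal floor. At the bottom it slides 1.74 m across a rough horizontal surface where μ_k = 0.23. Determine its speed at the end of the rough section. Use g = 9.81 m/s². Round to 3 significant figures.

v = 7.65 m/s

Applying the work–energy principle:
mgh = ½mv² + μ_k m g d
W_f = μ_k mg d = (0.23)(3.97)(9.81)(1.74) = 15.59 J
½mv² = mgh − W_f = 131.64 − 15.59 = 116.05 J
v = √(2 × 116.05/3.97) = 7.646 m/s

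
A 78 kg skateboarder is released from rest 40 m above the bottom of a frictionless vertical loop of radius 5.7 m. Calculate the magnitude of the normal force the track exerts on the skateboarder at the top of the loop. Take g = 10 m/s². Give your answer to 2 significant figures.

Energy from release to top (height 2r): mgh = ½mv_top² + mg(2r)
v_top² = 2g(h − 2r) = 2(10)(40 − 11.40) = 572.00 m²/s²
At the top, both N and weight point toward the centre: N + mg = mv_top²/r
N = m(v_top²/r − g) = 78(572.00/5.7 − 10) = 7047 N

N = 7000 N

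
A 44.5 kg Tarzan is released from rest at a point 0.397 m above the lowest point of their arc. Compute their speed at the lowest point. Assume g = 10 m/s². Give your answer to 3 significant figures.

Equating total energy at the two states: mgh = ½mv²
v = √(2gh) = √(2 × 10 × 0.397) = √7.9400 = 2.818 m/s

v = 2.82 m/s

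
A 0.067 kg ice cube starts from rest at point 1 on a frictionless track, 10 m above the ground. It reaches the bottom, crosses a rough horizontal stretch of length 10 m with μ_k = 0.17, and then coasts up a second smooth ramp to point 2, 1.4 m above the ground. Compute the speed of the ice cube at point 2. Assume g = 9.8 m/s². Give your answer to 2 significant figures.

Energy at 1: mgh₁ = (0.067)(9.8)(10) = 6.5660 J
Friction loss: W_f = μ_k mg d = 1.116 J
At 2: ½mv² + mgh₂ = mgh₁ − W_f
½mv² = 6.5660 − 1.116 − 0.91924 = 4.5305 J
v = √(2 × 4.5305/0.067) = 11.63 m/s

v = 12 m/s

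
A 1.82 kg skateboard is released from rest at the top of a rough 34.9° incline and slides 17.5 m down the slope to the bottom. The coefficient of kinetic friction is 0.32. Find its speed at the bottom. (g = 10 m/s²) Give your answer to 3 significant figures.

Work–energy: mg(L sinθ) − μ_k(mg cosθ)L = ½mv²
mgh = mgL sinθ = (1.82)(10)(17.5)sin34.9° = 182.23 J
W_f = μ_k mg cosθ · L = (0.32)(1.82)(10)cos34.9°·17.5 = 83.59 J
½mv² = 182.23 − 83.59 = 98.639 J
v = √(2 × 98.639/1.82) = 10.41 m/s

v = 10.4 m/s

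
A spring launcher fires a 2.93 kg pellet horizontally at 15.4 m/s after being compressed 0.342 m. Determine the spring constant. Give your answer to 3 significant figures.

½kx² = ½mv²
k = mv²/x² = (2.93)(15.4)²/(0.342)² = 5941 N/m

k = 5940 N/m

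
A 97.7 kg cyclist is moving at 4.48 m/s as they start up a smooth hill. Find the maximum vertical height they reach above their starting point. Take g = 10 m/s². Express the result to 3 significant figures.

h = 1.00 m

Setting KE at the bottom equal to PE gained: ½mv² = mgh
h = v²/(2g) = 4.48²/(2 × 10) = 1.004 m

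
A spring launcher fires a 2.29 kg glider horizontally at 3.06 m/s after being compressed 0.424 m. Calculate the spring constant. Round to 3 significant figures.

k = 119 N/m

Spring PE at full compression equals KE at release: ½kx² = ½mv²
k = mv²/x² = (2.29)(3.06)²/(0.424)² = 119.3 N/m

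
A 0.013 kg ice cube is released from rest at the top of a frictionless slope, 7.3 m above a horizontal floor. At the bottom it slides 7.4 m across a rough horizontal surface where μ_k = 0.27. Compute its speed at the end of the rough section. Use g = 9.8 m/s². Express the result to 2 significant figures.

v = 10 m/s

Applying the work–energy principle:
mgh = ½mv² + μ_k m g d
W_f = μ_k mg d = (0.27)(0.013)(9.8)(7.4) = 0.2545 J
½mv² = mgh − W_f = 0.93002 − 0.2545 = 0.67547 J
v = √(2 × 0.67547/0.013) = 10.19 m/s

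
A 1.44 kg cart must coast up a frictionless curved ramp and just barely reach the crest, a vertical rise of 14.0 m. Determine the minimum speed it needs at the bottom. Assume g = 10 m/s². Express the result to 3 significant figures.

At the top it is momentarily at rest, so all KE converts to PE: ½mv² = mgh
v = √(2gh) = √(2 × 10 × 14.0) = 16.73 m/s

v = 16.7 m/s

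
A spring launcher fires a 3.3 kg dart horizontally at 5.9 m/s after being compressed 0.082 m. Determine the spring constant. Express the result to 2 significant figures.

Energy stored in the spring equals the launch KE: ½kx² = ½mv²
k = mv²/x² = (3.3)(5.9)²/(0.082)² = 17084 N/m

k = 17000 N/m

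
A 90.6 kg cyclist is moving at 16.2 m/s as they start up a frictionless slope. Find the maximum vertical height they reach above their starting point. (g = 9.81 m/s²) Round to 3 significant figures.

h = 13.4 m

Setting KE at the bottom equal to PE gained: ½mv² = mgh
h = v²/(2g) = 16.2²/(2 × 9.81) = 13.38 m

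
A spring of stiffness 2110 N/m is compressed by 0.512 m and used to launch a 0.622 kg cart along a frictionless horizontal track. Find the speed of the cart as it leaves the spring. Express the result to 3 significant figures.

The cart leaves the spring when the spring is at natural length, so ½kx² = ½mv²
v = x√(k/m) = 0.512 × √(2110/0.622) = 29.82 m/s

v = 29.8 m/s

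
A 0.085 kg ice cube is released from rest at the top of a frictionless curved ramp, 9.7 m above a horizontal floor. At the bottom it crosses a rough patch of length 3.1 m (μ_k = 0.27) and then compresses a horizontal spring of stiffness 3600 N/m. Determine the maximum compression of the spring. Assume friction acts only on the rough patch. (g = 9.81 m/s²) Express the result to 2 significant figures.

Initial energy: E₁ = mgh = (0.085)(9.81)(9.7) = 8.0883 J
Friction removes W_f = μ_k mg d = (0.27)(0.085)(9.81)(3.1) = 0.6979 J
Energy reaching the spring: E = 8.0883 − 0.6979 = 7.3904 J
At max compression ½kx² = E ⇒ x = √(2E/k) = √(2 × 7.3904/3600) = 0.06408 m

x = 0.064 m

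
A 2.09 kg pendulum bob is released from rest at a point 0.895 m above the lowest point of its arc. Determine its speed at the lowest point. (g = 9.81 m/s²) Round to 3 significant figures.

Energy conservation between the two points: mgh = ½mv²
The mass cancels from both sides.
v = √(2gh) = √(2 × 9.81 × 0.895) = √17.560 = 4.190 m/s

v = 4.19 m/s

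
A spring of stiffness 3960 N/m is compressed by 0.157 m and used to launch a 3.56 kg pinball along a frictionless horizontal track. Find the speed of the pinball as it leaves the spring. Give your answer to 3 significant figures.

Conservation of energy: ½kx² = ½mv²
v = x√(k/m) = 0.157 × √(3960/3.56) = 5.236 m/s

v = 5.24 m/s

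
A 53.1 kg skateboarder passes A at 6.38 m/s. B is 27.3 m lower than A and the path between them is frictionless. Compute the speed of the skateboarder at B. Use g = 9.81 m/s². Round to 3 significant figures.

v = 24.0 m/s

By conservation of mechanical energy, ½mv₀² + mgh = ½mv²
v² = v₀² + 2gh = (6.38)² + 2(9.81)(27.3) = 576.33
v = √576.33 = 24.01 m/s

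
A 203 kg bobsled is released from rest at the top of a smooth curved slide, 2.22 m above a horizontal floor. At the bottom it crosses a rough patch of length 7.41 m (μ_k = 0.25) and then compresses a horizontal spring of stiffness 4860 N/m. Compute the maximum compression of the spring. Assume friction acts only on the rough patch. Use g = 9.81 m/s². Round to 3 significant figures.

x = 0.549 m

Initial energy: E₁ = mgh = (203)(9.81)(2.22) = 4421.0 J
Friction removes W_f = μ_k mg d = (0.25)(203)(9.81)(7.41) = 3689 J
Energy reaching the spring: E = 4421.0 − 3689 = 731.85 J
At max compression ½kx² = E ⇒ x = √(2E/k) = √(2 × 731.85/4860) = 0.5488 m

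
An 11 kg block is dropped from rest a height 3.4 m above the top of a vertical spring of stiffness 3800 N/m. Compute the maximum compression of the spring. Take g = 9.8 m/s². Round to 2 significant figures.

Let x be the compression. The total drop is H + x, and the block is instantaneously at rest at max compression, so energy conservation gives:
mg(H + x) = ½kx²
½(3800)x² − (11)(9.8)x − (11)(9.8)(3.4) = 0
1900x² − 107.8x − 366.5 = 0
x = [107.8 + √(11621 + 2.7856e+06)]/(2 × 1900) = 0.4685 m

x = 0.47 m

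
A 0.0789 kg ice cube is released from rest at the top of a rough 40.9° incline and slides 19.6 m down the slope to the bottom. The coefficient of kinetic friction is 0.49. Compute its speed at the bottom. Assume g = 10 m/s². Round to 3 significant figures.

Energy: mgh = ½mv² + W_f, with h = L sinθ and W_f = μ_k (mg cosθ) L
mgh = mgL sinθ = (0.0789)(10)(19.6)sin40.9° = 10.125 J
W_f = μ_k mg cosθ · L = (0.49)(0.0789)(10)cos40.9°·19.6 = 5.728 J
½mv² = 10.125 − 5.728 = 4.3977 J
v = √(2 × 4.3977/0.0789) = 10.56 m/s

v = 10.6 m/s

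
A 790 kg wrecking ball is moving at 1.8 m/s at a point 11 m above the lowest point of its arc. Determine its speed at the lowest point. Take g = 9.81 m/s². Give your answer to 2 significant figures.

v = 15 m/s

Equating total energy at the two states: ½mv₀² + mgh = ½mv²
v² = v₀² + 2gh = (1.8)² + 2(9.81)(11) = 219.06
v = √219.06 = 14.80 m/s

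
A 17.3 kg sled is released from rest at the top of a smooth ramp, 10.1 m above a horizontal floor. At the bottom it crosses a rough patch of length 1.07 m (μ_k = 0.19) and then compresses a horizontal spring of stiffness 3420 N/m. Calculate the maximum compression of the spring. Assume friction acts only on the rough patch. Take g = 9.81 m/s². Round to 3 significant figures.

x = 0.991 m

Initial energy: E₁ = mgh = (17.3)(9.81)(10.1) = 1714.1 J
Friction removes W_f = μ_k mg d = (0.19)(17.3)(9.81)(1.07) = 34.50 J
Energy reaching the spring: E = 1714.1 − 34.50 = 1679.6 J
At max compression ½kx² = E ⇒ x = √(2E/k) = √(2 × 1679.6/3420) = 0.9911 m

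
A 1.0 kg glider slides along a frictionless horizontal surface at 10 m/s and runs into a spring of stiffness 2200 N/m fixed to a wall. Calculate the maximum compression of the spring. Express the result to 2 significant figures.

At max compression the glider is momentarily at rest: ½mv² = ½kx²
x = v√(m/k) = 10 × √(1.0/2200) = 0.2132 m

x = 0.21 m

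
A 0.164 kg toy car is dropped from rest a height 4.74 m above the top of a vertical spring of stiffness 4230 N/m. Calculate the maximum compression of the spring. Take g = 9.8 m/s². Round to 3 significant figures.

x = 0.0604 m

Take the reference level at the top of the uncompressed spring. At max compression the car has fallen H + x and is momentarily at rest:
mg(H + x) = ½kx²
½(4230)x² − (0.164)(9.8)x − (0.164)(9.8)(4.74) = 0
2115x² − 1.607x − 7.618 = 0
x = [1.607 + √(2.583 + 64449)]/(2 × 2115) = 0.06040 m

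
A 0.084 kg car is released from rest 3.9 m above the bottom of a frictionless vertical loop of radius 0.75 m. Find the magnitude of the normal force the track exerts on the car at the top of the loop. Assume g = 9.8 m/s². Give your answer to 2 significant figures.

Energy from release to top (height 2r): mgh = ½mv_top² + mg(2r)
v_top² = 2g(h − 2r) = 2(9.8)(3.9 − 1.500) = 47.040 m²/s²
At the top, both N and weight point toward the centre: N + mg = mv_top²/r
N = m(v_top²/r − g) = 0.084(47.040/0.75 − 9.8) = 4.445 N

N = 4.4 N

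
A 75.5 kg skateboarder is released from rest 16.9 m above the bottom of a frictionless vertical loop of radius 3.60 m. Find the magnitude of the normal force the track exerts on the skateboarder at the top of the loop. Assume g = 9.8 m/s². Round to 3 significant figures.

N = 3250 N

Energy from release to top (height 2r): mgh = ½mv_top² + mg(2r)
v_top² = 2g(h − 2r) = 2(9.8)(16.9 − 7.200) = 190.12 m²/s²
At the top, both N and weight point toward the centre: N + mg = mv_top²/r
N = m(v_top²/r − g) = 75.5(190.12/3.60 − 9.8) = 3247 N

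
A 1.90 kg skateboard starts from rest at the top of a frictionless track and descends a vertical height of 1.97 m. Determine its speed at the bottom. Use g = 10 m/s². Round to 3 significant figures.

v = 6.28 m/s

Equating total energy at the two states: mgh = ½mv²
The mass cancels from both sides.
v = √(2gh) = √(2 × 10 × 1.97) = √39.400 = 6.277 m/s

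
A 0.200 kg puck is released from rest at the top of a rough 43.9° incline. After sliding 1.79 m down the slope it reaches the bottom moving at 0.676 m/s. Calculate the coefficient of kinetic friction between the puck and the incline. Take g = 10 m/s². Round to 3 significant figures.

μ_k = 0.945

Energy balance down the incline: mg L sinθ − ½mv² = μ_k (mg cosθ) L
mgL sinθ = 2.4824 J; ½mv² = 0.045698 J
W_f = 2.4824 − 0.045698 = 2.437 J
μ_k = W_f/(mg cosθ · L) = 2.437/(1.441 × 1.79) = 0.9446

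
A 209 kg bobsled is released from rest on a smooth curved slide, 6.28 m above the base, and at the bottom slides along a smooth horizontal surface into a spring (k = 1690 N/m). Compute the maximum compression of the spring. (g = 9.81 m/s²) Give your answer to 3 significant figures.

x = 3.90 m

At max compression the bobsled is momentarily at rest: mgh = ½kx²
x = √(2mgh/k) = √(2 × 209 × 9.81 × 6.28 / 1690) = 3.904 m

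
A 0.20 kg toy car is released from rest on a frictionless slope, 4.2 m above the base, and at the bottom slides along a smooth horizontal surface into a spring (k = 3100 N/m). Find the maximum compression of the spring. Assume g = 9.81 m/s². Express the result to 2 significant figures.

x = 0.073 m

At max compression the car is momentarily at rest: mgh = ½kx²
x = √(2mgh/k) = √(2 × 0.20 × 9.81 × 4.2 / 3100) = 0.07291 m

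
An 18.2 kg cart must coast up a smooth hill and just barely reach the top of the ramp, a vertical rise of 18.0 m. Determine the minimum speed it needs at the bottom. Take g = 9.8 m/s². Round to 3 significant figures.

At the top it is momentarily at rest, so all KE converts to PE: ½mv² = mgh
v = √(2gh) = √(2 × 9.8 × 18.0) = 18.78 m/s

v = 18.8 m/s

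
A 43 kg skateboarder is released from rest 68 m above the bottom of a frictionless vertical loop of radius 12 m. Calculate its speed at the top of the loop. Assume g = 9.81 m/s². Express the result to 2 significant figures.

v = 29 m/s

Energy conservation: mgh = ½mv_top² + mg(2r)
v_top² = 2g(h − 2r) = 2(9.81)(68 − 24.00) = 863.3
v_top = 29.38 m/s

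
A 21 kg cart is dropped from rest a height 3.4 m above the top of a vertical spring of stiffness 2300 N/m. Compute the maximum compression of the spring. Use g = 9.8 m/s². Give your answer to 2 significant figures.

x = 0.87 m

Measuring PE from the top of the relaxed spring, at max compression the cart has dropped H + x with zero KE, so:
mg(H + x) = ½kx²
½(2300)x² − (21)(9.8)x − (21)(9.8)(3.4) = 0
1150x² − 205.8x − 699.7 = 0
x = [205.8 + √(42354 + 3.2187e+06)]/(2 × 1150) = 0.8746 m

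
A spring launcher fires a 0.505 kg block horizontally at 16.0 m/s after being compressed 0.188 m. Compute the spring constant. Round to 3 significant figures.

k = 3660 N/m

Energy stored in the spring equals the launch KE: ½kx² = ½mv²
k = mv²/x² = (0.505)(16.0)²/(0.188)² = 3658 N/m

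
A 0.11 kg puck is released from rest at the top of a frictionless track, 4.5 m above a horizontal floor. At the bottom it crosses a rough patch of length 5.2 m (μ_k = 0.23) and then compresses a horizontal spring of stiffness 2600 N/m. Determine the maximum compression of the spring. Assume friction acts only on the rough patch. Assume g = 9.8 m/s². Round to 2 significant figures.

x = 0.052 m

Initial energy: E₁ = mgh = (0.11)(9.8)(4.5) = 4.8510 J
Friction removes W_f = μ_k mg d = (0.23)(0.11)(9.8)(5.2) = 1.289 J
Energy reaching the spring: E = 4.8510 − 1.289 = 3.5617 J
At max compression ½kx² = E ⇒ x = √(2E/k) = √(2 × 3.5617/2600) = 0.05234 m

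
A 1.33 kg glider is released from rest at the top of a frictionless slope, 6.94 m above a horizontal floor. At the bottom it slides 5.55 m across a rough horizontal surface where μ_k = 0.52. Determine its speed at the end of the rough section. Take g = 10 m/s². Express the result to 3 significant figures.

Applying the work–energy principle:
mgh = ½mv² + μ_k m g d
W_f = μ_k mg d = (0.52)(1.33)(10)(5.55) = 38.38 J
½mv² = mgh − W_f = 92.302 − 38.38 = 53.918 J
v = √(2 × 53.918/1.33) = 9.004 m/s

v = 9.00 m/s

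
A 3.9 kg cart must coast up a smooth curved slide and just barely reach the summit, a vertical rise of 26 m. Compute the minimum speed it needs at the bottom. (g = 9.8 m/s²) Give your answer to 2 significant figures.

At the top it is momentarily at rest, so all KE converts to PE: ½mv² = mgh
v = √(2gh) = √(2 × 9.8 × 26) = 22.57 m/s

v = 23 m/s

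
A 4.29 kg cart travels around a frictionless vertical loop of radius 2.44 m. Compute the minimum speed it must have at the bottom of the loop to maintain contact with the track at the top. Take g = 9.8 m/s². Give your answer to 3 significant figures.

At the top: mg = mv_top²/r ⇒ v_top² = gr = 23.91 m²/s²
Energy from bottom to top (height 2r): ½mv_bot² = ½mv_top² + mg(2r)
v_bot² = gr + 4gr = 5gr = 119.6
v_bot = √(5gr) = 10.93 m/s

v = 10.9 m/s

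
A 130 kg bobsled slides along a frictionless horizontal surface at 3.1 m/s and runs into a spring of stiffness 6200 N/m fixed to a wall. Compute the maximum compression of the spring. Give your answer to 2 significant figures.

x = 0.45 m

All KE is stored as spring PE at maximum compression: ½mv² = ½kx²
x = v√(m/k) = 3.1 × √(130/6200) = 0.4489 m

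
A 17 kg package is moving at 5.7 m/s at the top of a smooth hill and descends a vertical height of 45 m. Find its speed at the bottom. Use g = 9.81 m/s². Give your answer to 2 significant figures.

Equating total energy at the two states: ½mv₀² + mgh = ½mv²
The mass cancels from both sides.
v² = v₀² + 2gh = (5.7)² + 2(9.81)(45) = 915.39
v = √915.39 = 30.26 m/s

v = 30 m/s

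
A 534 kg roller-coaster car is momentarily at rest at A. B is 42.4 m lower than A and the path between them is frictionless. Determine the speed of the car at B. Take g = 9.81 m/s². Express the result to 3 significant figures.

v = 28.8 m/s

Mechanical energy is conserved (no friction): mgh = ½mv²
The mass cancels from both sides.
v = √(2gh) = √(2 × 9.81 × 42.4) = √831.89 = 28.84 m/s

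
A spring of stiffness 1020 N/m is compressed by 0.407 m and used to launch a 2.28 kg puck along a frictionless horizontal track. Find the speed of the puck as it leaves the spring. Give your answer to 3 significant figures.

Conservation of energy: ½kx² = ½mv²
v = x√(k/m) = 0.407 × √(1020/2.28) = 8.608 m/s

v = 8.61 m/s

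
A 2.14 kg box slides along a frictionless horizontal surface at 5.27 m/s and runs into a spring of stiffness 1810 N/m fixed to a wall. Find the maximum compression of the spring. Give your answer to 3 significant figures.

x = 0.181 m

At max compression the box is momentarily at rest: ½mv² = ½kx²
x = v√(m/k) = 5.27 × √(2.14/1810) = 0.1812 m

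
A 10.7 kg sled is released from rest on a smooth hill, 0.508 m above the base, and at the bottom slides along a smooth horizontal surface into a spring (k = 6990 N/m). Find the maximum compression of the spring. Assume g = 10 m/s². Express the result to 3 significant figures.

Energy conservation (no friction) from release to max compression: mgh = ½kx²
x = √(2mgh/k) = √(2 × 10.7 × 10 × 0.508 / 6990) = 0.1247 m

x = 0.125 m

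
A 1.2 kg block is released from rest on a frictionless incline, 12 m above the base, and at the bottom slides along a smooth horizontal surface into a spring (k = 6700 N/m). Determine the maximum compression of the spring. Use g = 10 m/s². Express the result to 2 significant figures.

x = 0.21 m

Gravitational PE at the top equals spring PE at max compression: mgh = ½kx²
x = √(2mgh/k) = √(2 × 1.2 × 10 × 12 / 6700) = 0.2073 m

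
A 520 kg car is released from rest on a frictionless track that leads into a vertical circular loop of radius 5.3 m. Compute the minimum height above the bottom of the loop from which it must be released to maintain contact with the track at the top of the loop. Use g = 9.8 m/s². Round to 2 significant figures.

h = 13 m

At the top, for minimum speed gravity alone supplies the centripetal force: mg = mv_top²/r ⇒ v_top² = gr = 51.94 m²/s²
Energy conservation from release height h to the top (height 2r): mgh = ½mv_top² + mg(2r)
h = v_top²/(2g) + 2r = r/2 + 2r = 5r/2 = 13.25 m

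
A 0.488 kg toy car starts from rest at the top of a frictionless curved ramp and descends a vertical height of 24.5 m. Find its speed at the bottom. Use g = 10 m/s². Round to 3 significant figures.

v = 22.1 m/s

Energy conservation between the two points: mgh = ½mv²
v = √(2gh) = √(2 × 10 × 24.5) = √490.00 = 22.14 m/s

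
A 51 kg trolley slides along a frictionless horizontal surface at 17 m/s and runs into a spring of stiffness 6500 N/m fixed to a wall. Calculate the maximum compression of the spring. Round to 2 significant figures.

x = 1.5 m

Conservation of energy between contact and max compression: ½mv² = ½kx²
x = v√(m/k) = 17 × √(51/6500) = 1.506 m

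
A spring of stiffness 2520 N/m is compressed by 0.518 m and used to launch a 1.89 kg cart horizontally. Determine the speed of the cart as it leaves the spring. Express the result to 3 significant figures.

v = 18.9 m/s

Spring PE converts entirely to kinetic energy: ½kx² = ½mv²
v = x√(k/m) = 0.518 × √(2520/1.89) = 18.91 m/s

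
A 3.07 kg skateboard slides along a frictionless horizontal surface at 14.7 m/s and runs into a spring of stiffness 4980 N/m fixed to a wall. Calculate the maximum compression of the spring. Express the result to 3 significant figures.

At max compression the skateboard is momentarily at rest: ½mv² = ½kx²
x = v√(m/k) = 14.7 × √(3.07/4980) = 0.3650 m

x = 0.365 m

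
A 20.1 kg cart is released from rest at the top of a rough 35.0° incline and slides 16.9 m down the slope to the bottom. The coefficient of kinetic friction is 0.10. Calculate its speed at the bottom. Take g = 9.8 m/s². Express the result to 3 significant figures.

v = 12.8 m/s

Work–energy: mg(L sinθ) − μ_k(mg cosθ)L = ½mv²
mgh = mgL sinθ = (20.1)(9.8)(16.9)sin35.0° = 1909.4 J
W_f = μ_k mg cosθ · L = (0.10)(20.1)(9.8)cos35.0°·16.9 = 272.7 J
½mv² = 1909.4 − 272.7 = 1636.7 J
v = √(2 × 1636.7/20.1) = 12.76 m/s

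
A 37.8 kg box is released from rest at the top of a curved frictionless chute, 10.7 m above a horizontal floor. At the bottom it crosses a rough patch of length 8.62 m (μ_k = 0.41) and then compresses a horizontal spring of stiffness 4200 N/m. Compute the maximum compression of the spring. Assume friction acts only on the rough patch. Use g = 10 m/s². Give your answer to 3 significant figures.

x = 1.14 m

Initial energy: E₁ = mgh = (37.8)(10)(10.7) = 4044.6 J
Friction removes W_f = μ_k mg d = (0.41)(37.8)(10)(8.62) = 1336 J
Energy reaching the spring: E = 4044.6 − 1336 = 2708.7 J
At max compression ½kx² = E ⇒ x = √(2E/k) = √(2 × 2708.7/4200) = 1.136 m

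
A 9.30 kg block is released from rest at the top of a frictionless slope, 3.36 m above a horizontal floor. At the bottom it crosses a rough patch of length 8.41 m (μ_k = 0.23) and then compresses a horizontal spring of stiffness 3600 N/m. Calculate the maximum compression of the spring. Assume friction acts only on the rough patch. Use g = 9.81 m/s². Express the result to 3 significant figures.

x = 0.269 m

Initial energy: E₁ = mgh = (9.30)(9.81)(3.36) = 306.54 J
Friction removes W_f = μ_k mg d = (0.23)(9.30)(9.81)(8.41) = 176.5 J
Energy reaching the spring: E = 306.54 − 176.5 = 130.07 J
At max compression ½kx² = E ⇒ x = √(2E/k) = √(2 × 130.07/3600) = 0.2688 m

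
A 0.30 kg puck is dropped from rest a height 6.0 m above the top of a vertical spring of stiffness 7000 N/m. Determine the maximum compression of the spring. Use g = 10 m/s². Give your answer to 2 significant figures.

Take the reference level at the top of the uncompressed spring. At max compression the puck has fallen H + x and is momentarily at rest:
mg(H + x) = ½kx²
½(7000)x² − (0.30)(10)x − (0.30)(10)(6.0) = 0
3500x² − 3.000x − 18.00 = 0
x = [3.000 + √(9.000 + 252000)]/(2 × 3500) = 0.07214 m

x = 0.072 m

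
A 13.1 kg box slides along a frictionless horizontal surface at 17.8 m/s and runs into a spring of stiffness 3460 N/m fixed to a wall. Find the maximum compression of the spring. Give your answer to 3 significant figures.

x = 1.10 m

At max compression the box is momentarily at rest: ½mv² = ½kx²
x = v√(m/k) = 17.8 × √(13.1/3460) = 1.095 m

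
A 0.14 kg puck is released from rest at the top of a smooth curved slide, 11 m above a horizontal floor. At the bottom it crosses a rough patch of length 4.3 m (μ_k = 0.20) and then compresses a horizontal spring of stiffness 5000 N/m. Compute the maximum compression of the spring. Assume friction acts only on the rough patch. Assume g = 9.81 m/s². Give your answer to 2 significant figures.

Initial energy: E₁ = mgh = (0.14)(9.81)(11) = 15.107 J
Friction removes W_f = μ_k mg d = (0.20)(0.14)(9.81)(4.3) = 1.181 J
Energy reaching the spring: E = 15.107 − 1.181 = 13.926 J
At max compression ½kx² = E ⇒ x = √(2E/k) = √(2 × 13.926/5000) = 0.07464 m

x = 0.075 m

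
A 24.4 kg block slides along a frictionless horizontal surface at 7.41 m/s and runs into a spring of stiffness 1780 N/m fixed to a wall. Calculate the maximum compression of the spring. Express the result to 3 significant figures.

All KE is stored as spring PE at maximum compression: ½mv² = ½kx²
x = v√(m/k) = 7.41 × √(24.4/1780) = 0.8676 m

x = 0.868 m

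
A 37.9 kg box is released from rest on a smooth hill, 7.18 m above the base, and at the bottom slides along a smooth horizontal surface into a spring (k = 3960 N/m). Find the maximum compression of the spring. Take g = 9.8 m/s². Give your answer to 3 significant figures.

x = 1.16 m

At max compression the box is momentarily at rest: mgh = ½kx²
x = √(2mgh/k) = √(2 × 37.9 × 9.8 × 7.18 / 3960) = 1.161 m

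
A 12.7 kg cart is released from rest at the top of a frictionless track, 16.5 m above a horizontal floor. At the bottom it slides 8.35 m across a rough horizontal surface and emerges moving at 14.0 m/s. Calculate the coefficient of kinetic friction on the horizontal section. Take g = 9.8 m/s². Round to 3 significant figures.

Applying the work–energy principle:
mgh = ½mv² + μ_k m g d
mgh = 2053.6 J; ½mv² = 1244.6 J
W_f = 2053.6 − 1244.6 = 809.0 J
μ_k = W_f/(mg·d) = 809.0/(124.5 × 8.35) = 0.7784

μ_k = 0.778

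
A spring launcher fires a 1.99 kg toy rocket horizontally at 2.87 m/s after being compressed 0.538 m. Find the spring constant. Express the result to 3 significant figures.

Energy stored in the spring equals the launch KE: ½kx² = ½mv²
k = mv²/x² = (1.99)(2.87)²/(0.538)² = 56.63 N/m

k = 56.6 N/m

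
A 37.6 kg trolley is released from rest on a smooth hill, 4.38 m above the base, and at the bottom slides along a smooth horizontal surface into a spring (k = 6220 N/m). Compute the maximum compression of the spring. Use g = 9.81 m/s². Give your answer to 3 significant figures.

x = 0.721 m

Gravitational PE at the top equals spring PE at max compression: mgh = ½kx²
x = √(2mgh/k) = √(2 × 37.6 × 9.81 × 4.38 / 6220) = 0.7208 m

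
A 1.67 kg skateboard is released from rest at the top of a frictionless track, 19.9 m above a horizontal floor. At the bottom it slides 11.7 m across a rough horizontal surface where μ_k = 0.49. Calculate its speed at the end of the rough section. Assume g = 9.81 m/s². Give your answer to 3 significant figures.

v = 16.7 m/s

Energy at the top = energy at the end + work done against friction:
mgh = ½mv² + μ_k m g d
W_f = μ_k mg d = (0.49)(1.67)(9.81)(11.7) = 93.92 J
½mv² = mgh − W_f = 326.02 − 93.92 = 232.09 J
v = √(2 × 232.09/1.67) = 16.67 m/s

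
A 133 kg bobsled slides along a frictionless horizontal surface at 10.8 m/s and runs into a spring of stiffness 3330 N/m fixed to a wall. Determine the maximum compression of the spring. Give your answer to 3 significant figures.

Conservation of energy between contact and max compression: ½mv² = ½kx²
x = v√(m/k) = 10.8 × √(133/3330) = 2.158 m

x = 2.16 m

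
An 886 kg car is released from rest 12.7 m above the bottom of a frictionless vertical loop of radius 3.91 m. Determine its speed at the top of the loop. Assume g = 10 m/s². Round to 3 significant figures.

Energy conservation: mgh = ½mv_top² + mg(2r)
v_top² = 2g(h − 2r) = 2(10)(12.7 − 7.820) = 97.60
v_top = 9.879 m/s

v = 9.88 m/s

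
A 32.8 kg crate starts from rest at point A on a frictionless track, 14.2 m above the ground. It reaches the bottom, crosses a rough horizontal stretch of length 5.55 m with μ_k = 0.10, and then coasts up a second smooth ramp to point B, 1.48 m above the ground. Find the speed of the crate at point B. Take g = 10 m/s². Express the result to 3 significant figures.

Energy at A: mgh₁ = (32.8)(10)(14.2) = 4657.6 J
Friction loss: W_f = μ_k mg d = 182.0 J
At B: ½mv² + mgh₂ = mgh₁ − W_f
½mv² = 4657.6 − 182.0 − 485.44 = 3990.1 J
v = √(2 × 3990.1/32.8) = 15.60 m/s

v = 15.6 m/s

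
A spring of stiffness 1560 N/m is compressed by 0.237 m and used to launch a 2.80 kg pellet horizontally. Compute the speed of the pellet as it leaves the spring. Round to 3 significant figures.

Conservation of energy: ½kx² = ½mv²
v = x√(k/m) = 0.237 × √(1560/2.80) = 5.594 m/s

v = 5.59 m/s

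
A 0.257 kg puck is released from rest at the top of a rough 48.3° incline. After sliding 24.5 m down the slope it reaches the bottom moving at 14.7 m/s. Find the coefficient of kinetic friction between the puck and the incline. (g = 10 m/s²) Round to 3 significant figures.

μ_k = 0.459

The energy dissipated by friction is the PE lost minus the KE gained:
mgL sinθ = 47.012 J; ½mv² = 27.768 J
W_f = 47.012 − 27.768 = 19.24 J
μ_k = W_f/(mg cosθ · L) = 19.24/(1.710 × 24.5) = 0.4594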